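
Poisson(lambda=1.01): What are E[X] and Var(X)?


E[X] = Var(X) = lambda = 1.01

1.01, 1.01


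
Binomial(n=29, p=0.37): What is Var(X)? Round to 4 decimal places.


Var = n*p*(1-p) = 29 * 0.37 * 0.63 = 6.7599

6.7599


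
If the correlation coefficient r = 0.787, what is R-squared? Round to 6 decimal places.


R^2 = r^2 = (0.787)^2 = 0.619369

0.619369


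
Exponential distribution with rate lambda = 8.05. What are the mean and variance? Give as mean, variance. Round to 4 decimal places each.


mean = 1/lam, var = 1/lam^2
mean = 1 / 8.05 = 20/161 ≈ 0.124224
lam^2 = 8.05^2 = 64.8025
var = 1 / 64.8025 ≈ 0.015432

0.1242, 0.0154


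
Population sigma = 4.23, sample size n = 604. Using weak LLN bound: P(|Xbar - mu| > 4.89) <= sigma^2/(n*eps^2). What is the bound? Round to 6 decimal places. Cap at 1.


bound = min(1, sigma^2/(n*eps^2))
sigma^2 = 4.23^2 = 17.8929
n*eps^2 = 604 * 4.89^2 = 604 * 23.9121 = 14442.9084
sigma^2/(n*eps^2) = 17.8929 / 14442.9084 ≈ 0.00123887

0.001239


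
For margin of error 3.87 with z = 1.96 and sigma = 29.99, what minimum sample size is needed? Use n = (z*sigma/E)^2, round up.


z*sigma/E = 1.96 * 29.99 / 3.87 = 146951/9675 ≈ 15.188734
(z*sigma/E)^2 ≈ 230.697636
round up: n = 231

231


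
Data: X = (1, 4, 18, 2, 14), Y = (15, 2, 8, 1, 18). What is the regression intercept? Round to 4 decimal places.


a = ybar - b*xbar, where b = sum((xi-xbar)(yi-ybar)) / sum((xi-xbar)^2)
n = 5, xbar = 39/5 = 7.8, ybar = 44/5 = 8.8
Sxy = sum((xi-xbar)(yi-ybar)) = 77.8
Sxx = sum((xi-xbar)^2) = 236.8
b = Sxy / Sxx = 389/1184 ≈ 0.328547
a = 8.8 - 0.328547 * 7.8 = 7385/1184 ≈ 6.237331

6.2373


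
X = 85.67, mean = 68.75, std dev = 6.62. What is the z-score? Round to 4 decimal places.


z = (X - mu) / sigma
X - mu = 85.67 - 68.75 = 16.92
z = 16.92 / 6.62 = 846/331 ≈ 2.555891

2.5559


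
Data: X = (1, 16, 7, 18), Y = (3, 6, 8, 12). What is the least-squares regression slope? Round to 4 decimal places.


b = sum((xi-xbar)(yi-ybar)) / sum((xi-xbar)^2)
n = 4, xbar = 42/4 = 10.5, ybar = 29/4 = 7.25
Sxy = sum((xi-xbar)(yi-ybar)) = 66.5
Sxx = sum((xi-xbar)^2) = 189
b = Sxy / Sxx = 19/54 ≈ 0.351852

0.3519


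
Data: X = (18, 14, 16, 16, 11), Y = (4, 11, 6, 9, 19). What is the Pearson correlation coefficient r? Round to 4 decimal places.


r = sum((xi-xbar)(yi-ybar)) / sqrt(sum((xi-xbar)^2) * sum((yi-ybar)^2))
n = 5, xbar = 75/5 = 15, ybar = 49/5 = 9.8
Sxy = sum((xi-xbar)(yi-ybar)) = -60
Sxx = sum((xi-xbar)^2) = 28
Syy = sum((yi-ybar)^2) = 134.8
sqrt(Sxx*Syy) ≈ 61.436146
r = Sxy / sqrt(Sxx*Syy) = -60 / 61.436146 ≈ -0.976624

-0.9766


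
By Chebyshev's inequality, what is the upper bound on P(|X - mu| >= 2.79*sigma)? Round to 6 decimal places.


P <= 1/k^2
k^2 = 2.79^2 = 7.7841
1/k^2 = 1 / 7.7841 ≈ 0.12846700

0.128467


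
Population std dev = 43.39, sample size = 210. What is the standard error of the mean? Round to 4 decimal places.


SE = sigma / sqrt(n)
sqrt(210) ≈ 14.491377
SE = 43.39 / 14.491377 ≈ 2.994194

2.9942


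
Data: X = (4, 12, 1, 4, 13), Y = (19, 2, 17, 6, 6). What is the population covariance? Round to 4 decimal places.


Cov = (1/n)*sum((xi-xbar)(yi-ybar))
n = 5, xbar = 34/5 = 6.8, ybar = 50/5 = 10
sum((xi-xbar)(yi-ybar)) = -121
Cov = -121 / 5 = -24.2

-24.2000


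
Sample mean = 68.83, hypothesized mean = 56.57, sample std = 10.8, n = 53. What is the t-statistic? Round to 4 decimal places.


t = (xbar - mu0) / (s/sqrt(n))
xbar - mu0 = 68.83 - 56.57 = 12.26
sqrt(53) ≈ 7.28010989
s/sqrt(n) = 10.8 / 7.28010989 ≈ 1.48349409
t = 12.26 / 1.48349409 ≈ 8.264273

8.2643


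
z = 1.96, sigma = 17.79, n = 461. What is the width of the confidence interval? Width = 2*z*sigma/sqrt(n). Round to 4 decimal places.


width = 2*z*sigma/sqrt(n)
2*z*sigma = 2 * 1.96 * 17.79 = 69.7368
sqrt(461) ≈ 21.470911
width = 69.7368 / 21.470911 ≈ 3.247967

3.2480


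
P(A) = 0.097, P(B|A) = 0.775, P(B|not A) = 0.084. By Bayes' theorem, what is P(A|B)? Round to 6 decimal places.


P(A|B) = P(B|A)*P(A) / P(B), P(B) = P(B|A)*P(A) + P(B|not A)*P(not A)
P(B|A)*P(A) = 0.775 * 0.097 = 0.075175
P(B|not A)*P(not A) = 0.084 * 0.903 = 0.075852
P(B) = 0.075175 + 0.075852 = 0.151027
P(A|B) = 0.075175 / 0.151027 ≈ 0.49775868

0.497759


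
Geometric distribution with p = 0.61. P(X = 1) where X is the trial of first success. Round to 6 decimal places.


P = (1-p)^(k-1) * p
(1-p)^(k-1) = 0.39^0 = 1
P = 1 * 0.61 = 0.61

0.610000


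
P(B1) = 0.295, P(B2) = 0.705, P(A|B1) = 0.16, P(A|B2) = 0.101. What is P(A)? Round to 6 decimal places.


P(A) = P(A|B1)*P(B1) + P(A|B2)*P(B2)
P(A|B1)*P(B1) = 0.16 * 0.295 = 0.0472
P(A|B2)*P(B2) = 0.101 * 0.705 = 0.071205
P(A) = 0.0472 + 0.071205 = 0.118405

0.118405


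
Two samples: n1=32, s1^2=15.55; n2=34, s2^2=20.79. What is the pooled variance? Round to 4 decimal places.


sp^2 = ((n1-1)*s1^2 + (n2-1)*s2^2)/(n1+n2-2)
(n1-1)*s1^2 = 31 * 15.55 = 482.05
(n2-1)*s2^2 = 33 * 20.79 = 686.07
numerator = 482.05 + 686.07 = 1168.12
n1+n2-2 = 64
sp^2 = 1168.12 / 64 = 18.251875

18.2519


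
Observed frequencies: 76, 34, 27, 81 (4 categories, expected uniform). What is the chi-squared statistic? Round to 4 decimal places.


chi2 = sum((O-E)^2/E), E = total/4
total = 218, E = 218/4 = 54.5
(76 - 54.5)^2 / 54.5 = 462.25 / 54.5 = 1849/218 ≈ 8.481651
(34 - 54.5)^2 / 54.5 = 420.25 / 54.5 = 1681/218 ≈ 7.711009
(27 - 54.5)^2 / 54.5 = 756.25 / 54.5 = 3025/218 ≈ 13.876147
(81 - 54.5)^2 / 54.5 = 702.25 / 54.5 = 2809/218 ≈ 12.885321
chi2 = 4682/109 ≈ 42.954128

42.9541


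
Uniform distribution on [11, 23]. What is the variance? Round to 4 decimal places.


Var = (b-a)^2 / 12
(b-a)^2 = (23 - 11)^2 = 144
Var = 144/12 = 12

12.0000


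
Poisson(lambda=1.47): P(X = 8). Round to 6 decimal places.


P = e^(-lam) * lam^k / k!
e^(-1.47) ≈ 0.2299255
lam^k = 1.47^8 ≈ 21.804126
k! = 8! = 40320
P = 0.2299255 * 21.804126 / 40320 ≈ 0.000124

0.000124


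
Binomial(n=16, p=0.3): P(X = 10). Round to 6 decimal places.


P = C(n,k) * p^k * (1-p)^(n-k)
C(16,10) = 8008
p^k = 0.3^10 = 0.0000059049
(1-p)^(n-k) = 0.7^6 = 0.117649
P = 8008 * 0.0000059049 * 0.117649 ≈ 0.005563

0.005563


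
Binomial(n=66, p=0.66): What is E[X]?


E[X] = n*p = 66 * 0.66 = 43.56

43.56


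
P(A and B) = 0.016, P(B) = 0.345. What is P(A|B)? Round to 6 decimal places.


P(A|B) = P(A and B) / P(B) = 0.016 / 0.345 = 16/345 ≈ 0.04637681

0.046377


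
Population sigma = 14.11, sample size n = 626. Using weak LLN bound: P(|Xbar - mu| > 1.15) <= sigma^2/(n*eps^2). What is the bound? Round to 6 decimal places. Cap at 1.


bound = min(1, sigma^2/(n*eps^2))
sigma^2 = 14.11^2 = 199.0921
n*eps^2 = 626 * 1.15^2 = 626 * 1.3225 = 827.885
sigma^2/(n*eps^2) = 199.0921 / 827.885 ≈ 0.24048280

0.240483


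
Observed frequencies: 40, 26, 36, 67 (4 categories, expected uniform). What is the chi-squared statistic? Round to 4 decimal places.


chi2 = sum((O-E)^2/E), E = total/4
total = 169, E = 169/4 = 42.25
(40 - 42.25)^2 / 42.25 = 5.0625 / 42.25 = 81/676 ≈ 0.119822
(26 - 42.25)^2 / 42.25 = 264.0625 / 42.25 = 6.25
(36 - 42.25)^2 / 42.25 = 39.0625 / 42.25 = 625/676 ≈ 0.924556
(67 - 42.25)^2 / 42.25 = 612.5625 / 42.25 = 9801/676 ≈ 14.498521
chi2 = 3683/169 ≈ 21.792899

21.7929


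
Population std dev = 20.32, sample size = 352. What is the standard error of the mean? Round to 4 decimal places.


SE = sigma / sqrt(n)
sqrt(352) ≈ 18.761663
SE = 20.32 / 18.761663 ≈ 1.083060

1.0831


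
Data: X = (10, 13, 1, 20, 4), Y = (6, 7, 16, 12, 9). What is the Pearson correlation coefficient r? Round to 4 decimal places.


r = sum((xi-xbar)(yi-ybar)) / sqrt(sum((xi-xbar)^2) * sum((yi-ybar)^2))
n = 5, xbar = 48/5 = 9.6, ybar = 50/5 = 10
Sxy = sum((xi-xbar)(yi-ybar)) = -37
Sxx = sum((xi-xbar)^2) = 225.2
Syy = sum((yi-ybar)^2) = 66
sqrt(Sxx*Syy) ≈ 121.914724
r = Sxy / sqrt(Sxx*Syy) = -37 / 121.914724 ≈ -0.303491

-0.3035


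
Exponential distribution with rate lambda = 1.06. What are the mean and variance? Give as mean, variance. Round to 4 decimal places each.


mean = 1/lam, var = 1/lam^2
mean = 1 / 1.06 = 50/53 ≈ 0.943396
lam^2 = 1.06^2 = 1.1236
var = 1 / 1.1236 = 2500/2809 ≈ 0.889996

0.9434, 0.8900


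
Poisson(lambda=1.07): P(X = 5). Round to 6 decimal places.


P = e^(-lam) * lam^k / k!
e^(-1.07) ≈ 0.3430085
lam^k = 1.07^5 ≈ 1.402552
k! = 5! = 120
P = 0.3430085 * 1.402552 / 120 ≈ 0.004009

0.004009


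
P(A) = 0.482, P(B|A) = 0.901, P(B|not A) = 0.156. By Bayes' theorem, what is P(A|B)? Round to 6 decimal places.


P(A|B) = P(B|A)*P(A) / P(B), P(B) = P(B|A)*P(A) + P(B|not A)*P(not A)
P(B|A)*P(A) = 0.901 * 0.482 = 0.434282
P(B|not A)*P(not A) = 0.156 * 0.518 = 0.080808
P(B) = 0.434282 + 0.080808 = 0.51509
P(A|B) = 0.434282 / 0.51509 ≈ 0.84311868

0.843119


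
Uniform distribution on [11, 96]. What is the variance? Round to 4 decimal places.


Var = (b-a)^2 / 12
(b-a)^2 = (96 - 11)^2 = 7225
Var = 7225/12 ≈ 602.083333

602.0833


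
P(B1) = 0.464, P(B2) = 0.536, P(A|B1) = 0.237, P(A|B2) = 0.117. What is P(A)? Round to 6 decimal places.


P(A) = P(A|B1)*P(B1) + P(A|B2)*P(B2)
P(A|B1)*P(B1) = 0.237 * 0.464 = 0.109968
P(A|B2)*P(B2) = 0.117 * 0.536 = 0.062712
P(A) = 0.109968 + 0.062712 = 0.17268

0.172680


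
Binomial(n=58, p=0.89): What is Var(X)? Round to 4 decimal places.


Var = n*p*(1-p) = 58 * 0.89 * 0.11 = 5.6782

5.6782


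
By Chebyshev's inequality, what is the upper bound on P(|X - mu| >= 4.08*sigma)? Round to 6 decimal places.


P <= 1/k^2
k^2 = 4.08^2 = 16.6464
1/k^2 = 1 / 16.6464 ≈ 0.06007305

0.060073


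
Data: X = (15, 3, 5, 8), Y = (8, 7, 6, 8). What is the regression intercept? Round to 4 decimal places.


a = ybar - b*xbar, where b = sum((xi-xbar)(yi-ybar)) / sum((xi-xbar)^2)
n = 4, xbar = 31/4 = 7.75, ybar = 29/4 = 7.25
Sxy = sum((xi-xbar)(yi-ybar)) = 10.25
Sxx = sum((xi-xbar)^2) = 82.75
b = Sxy / Sxx = 41/331 ≈ 0.123867
a = 7.25 - 0.123867 * 7.75 = 2082/331 ≈ 6.290030

6.2900


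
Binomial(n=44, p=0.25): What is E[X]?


E[X] = n*p = 44 * 0.25 = 11

11


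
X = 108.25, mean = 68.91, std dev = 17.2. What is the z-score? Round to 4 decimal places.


z = (X - mu) / sigma
X - mu = 108.25 - 68.91 = 39.34
z = 39.34 / 17.2 = 1967/860 ≈ 2.287209

2.2872


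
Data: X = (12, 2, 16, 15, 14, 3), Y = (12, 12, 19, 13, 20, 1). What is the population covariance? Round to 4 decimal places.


Cov = (1/n)*sum((xi-xbar)(yi-ybar))
n = 6, xbar = 62/6 = 31/3 ≈ 10.333333, ybar = 77/6 ≈ 12.833333
sum((xi-xbar)(yi-ybar)) = 463/3 ≈ 154.333333
Cov = 154.333333 / 6 = 463/18 ≈ 25.722222

25.7222


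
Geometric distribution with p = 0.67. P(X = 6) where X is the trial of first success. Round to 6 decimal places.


P = (1-p)^(k-1) * p
(1-p)^(k-1) = 0.33^5 ≈ 0.003913539
P = 0.003913539 * 0.67 ≈ 0.002622071

0.002622


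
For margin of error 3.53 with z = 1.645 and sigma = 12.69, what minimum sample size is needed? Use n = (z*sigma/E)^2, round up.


z*sigma/E = 1.645 * 12.69 / 3.53 ≈ 5.913612
(z*sigma/E)^2 ≈ 34.970806
round up: n = 35

35


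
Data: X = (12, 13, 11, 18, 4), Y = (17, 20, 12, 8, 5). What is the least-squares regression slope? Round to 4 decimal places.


b = sum((xi-xbar)(yi-ybar)) / sum((xi-xbar)^2)
n = 5, xbar = 58/5 = 11.6, ybar = 62/5 = 12.4
Sxy = sum((xi-xbar)(yi-ybar)) = 40.8
Sxx = sum((xi-xbar)^2) = 101.2
b = Sxy / Sxx = 102/253 ≈ 0.403162

0.4032


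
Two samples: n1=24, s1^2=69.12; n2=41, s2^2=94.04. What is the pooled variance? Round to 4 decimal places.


sp^2 = ((n1-1)*s1^2 + (n2-1)*s2^2)/(n1+n2-2)
(n1-1)*s1^2 = 23 * 69.12 = 1589.76
(n2-1)*s2^2 = 40 * 94.04 = 3761.6
numerator = 1589.76 + 3761.6 = 5351.36
n1+n2-2 = 63
sp^2 = 5351.36 / 63 = 19112/225 ≈ 84.942222

84.9422


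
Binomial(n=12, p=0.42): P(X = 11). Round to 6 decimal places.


P = C(n,k) * p^k * (1-p)^(n-k)
C(12,11) = 12
p^k = 0.42^11 ≈ 0.00007173683
(1-p)^(n-k) = 0.58^1 = 0.58
P = 12 * 0.00007173683 * 0.58 ≈ 0.000499

0.000499


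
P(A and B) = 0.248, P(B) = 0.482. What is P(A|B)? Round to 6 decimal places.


P(A|B) = P(A and B) / P(B) = 0.248 / 0.482 = 124/241 ≈ 0.51452282

0.514523


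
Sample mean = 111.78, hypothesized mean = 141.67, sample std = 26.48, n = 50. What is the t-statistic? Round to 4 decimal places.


t = (xbar - mu0) / (s/sqrt(n))
xbar - mu0 = 111.78 - 141.67 = -29.89
sqrt(50) ≈ 7.07106781
s/sqrt(n) = 26.48 / 7.07106781 ≈ 3.74483751
t = -29.89 / 3.74483751 ≈ -7.981655

-7.9817


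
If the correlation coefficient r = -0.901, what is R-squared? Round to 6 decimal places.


R^2 = r^2 = (-0.901)^2 = 0.811801

0.811801


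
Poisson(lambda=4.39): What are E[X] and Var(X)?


E[X] = Var(X) = lambda = 4.39

4.39, 4.39


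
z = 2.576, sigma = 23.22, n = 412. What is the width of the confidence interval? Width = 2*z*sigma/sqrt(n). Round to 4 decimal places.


width = 2*z*sigma/sqrt(n)
2*z*sigma = 2 * 2.576 * 23.22 = 119.62944
sqrt(412) ≈ 20.297783
width = 119.62944 / 20.297783 ≈ 5.893719

5.8937


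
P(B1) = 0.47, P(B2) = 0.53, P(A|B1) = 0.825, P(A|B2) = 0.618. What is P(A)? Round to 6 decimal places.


P(A) = P(A|B1)*P(B1) + P(A|B2)*P(B2)
P(A|B1)*P(B1) = 0.825 * 0.47 = 0.38775
P(A|B2)*P(B2) = 0.618 * 0.53 = 0.32754
P(A) = 0.38775 + 0.32754 = 0.71529

0.715290


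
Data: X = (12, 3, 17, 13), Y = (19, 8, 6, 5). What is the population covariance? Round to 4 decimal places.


Cov = (1/n)*sum((xi-xbar)(yi-ybar))
n = 4, xbar = 45/4 = 11.25, ybar = 38/4 = 9.5
sum((xi-xbar)(yi-ybar)) = -8.5
Cov = -8.5 / 4 = -2.125

-2.1250


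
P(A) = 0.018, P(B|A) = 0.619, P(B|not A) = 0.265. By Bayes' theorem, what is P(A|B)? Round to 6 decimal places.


P(A|B) = P(B|A)*P(A) / P(B), P(B) = P(B|A)*P(A) + P(B|not A)*P(not A)
P(B|A)*P(A) = 0.619 * 0.018 = 0.011142
P(B|not A)*P(not A) = 0.265 * 0.982 = 0.26023
P(B) = 0.011142 + 0.26023 = 0.271372
P(A|B) = 0.011142 / 0.271372 ≈ 0.04105803

0.041058


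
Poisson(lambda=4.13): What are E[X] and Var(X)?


E[X] = Var(X) = lambda = 4.13

4.13, 4.13


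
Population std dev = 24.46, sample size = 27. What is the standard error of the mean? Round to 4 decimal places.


SE = sigma / sqrt(n)
sqrt(27) ≈ 5.196152
SE = 24.46 / 5.196152 ≈ 4.707329

4.7073


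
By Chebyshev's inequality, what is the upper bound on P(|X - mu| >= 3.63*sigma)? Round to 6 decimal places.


P <= 1/k^2
k^2 = 3.63^2 = 13.1769
1/k^2 = 1 / 13.1769 ≈ 0.07589038

0.075890


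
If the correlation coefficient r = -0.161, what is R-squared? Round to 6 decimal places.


R^2 = r^2 = (-0.161)^2 = 0.025921

0.025921


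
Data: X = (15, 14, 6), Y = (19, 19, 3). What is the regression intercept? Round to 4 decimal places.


a = ybar - b*xbar, where b = sum((xi-xbar)(yi-ybar)) / sum((xi-xbar)^2)
n = 3, xbar = 35/3 ≈ 11.666667, ybar = 41/3 ≈ 13.666667
Sxy = sum((xi-xbar)(yi-ybar)) = 272/3 ≈ 90.666667
Sxx = sum((xi-xbar)^2) = 146/3 ≈ 48.666667
b = Sxy / Sxx = 136/73 ≈ 1.863014
a = 13.666667 - 1.863014 * 11.666667 = -589/73 ≈ -8.068493

-8.0685


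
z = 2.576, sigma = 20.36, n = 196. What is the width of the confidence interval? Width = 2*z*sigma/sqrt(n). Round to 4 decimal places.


width = 2*z*sigma/sqrt(n)
2*z*sigma = 2 * 2.576 * 20.36 = 104.89472
sqrt(196) = 14
width = 104.89472 / 14 = 7.49248

7.4925


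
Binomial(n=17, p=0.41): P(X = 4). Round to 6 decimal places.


P = C(n,k) * p^k * (1-p)^(n-k)
C(17,4) = 2380
p^k = 0.41^4 = 0.02825761
(1-p)^(n-k) = 0.59^13 ≈ 0.001049726
P = 2380 * 0.02825761 * 0.001049726 ≈ 0.070597

0.070597


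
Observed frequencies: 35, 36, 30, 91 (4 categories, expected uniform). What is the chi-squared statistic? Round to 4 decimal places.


chi2 = sum((O-E)^2/E), E = total/4
total = 192, E = 192/4 = 48
(35 - 48)^2 / 48 = 169 / 48 = 169/48 ≈ 3.520833
(36 - 48)^2 / 48 = 144 / 48 = 3
(30 - 48)^2 / 48 = 324 / 48 = 6.75
(91 - 48)^2 / 48 = 1849 / 48 = 1849/48 ≈ 38.520833
chi2 = 1243/24 ≈ 51.791667

51.7917


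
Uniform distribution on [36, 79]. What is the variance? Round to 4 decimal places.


Var = (b-a)^2 / 12
(b-a)^2 = (79 - 36)^2 = 1849
Var = 1849/12 ≈ 154.083333

154.0833


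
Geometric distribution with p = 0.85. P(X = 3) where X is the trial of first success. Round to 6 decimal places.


P = (1-p)^(k-1) * p
(1-p)^(k-1) = 0.15^2 = 0.0225
P = 0.0225 * 0.85 = 0.019125

0.019125


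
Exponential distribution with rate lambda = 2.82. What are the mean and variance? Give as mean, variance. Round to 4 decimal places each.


mean = 1/lam, var = 1/lam^2
mean = 1 / 2.82 = 50/141 ≈ 0.354610
lam^2 = 2.82^2 = 7.9524
var = 1 / 7.9524 ≈ 0.125748

0.3546, 0.1257


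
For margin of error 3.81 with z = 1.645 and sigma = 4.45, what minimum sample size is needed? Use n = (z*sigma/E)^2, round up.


z*sigma/E = 1.645 * 4.45 / 3.81 ≈ 1.921325
(z*sigma/E)^2 ≈ 3.691492
round up: n = 4

4


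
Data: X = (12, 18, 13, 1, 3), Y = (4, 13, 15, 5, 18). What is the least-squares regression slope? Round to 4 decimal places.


b = sum((xi-xbar)(yi-ybar)) / sum((xi-xbar)^2)
n = 5, xbar = 47/5 = 9.4, ybar = 55/5 = 11
Sxy = sum((xi-xbar)(yi-ybar)) = 19
Sxx = sum((xi-xbar)^2) = 205.2
b = Sxy / Sxx = 5/54 ≈ 0.092593

0.0926


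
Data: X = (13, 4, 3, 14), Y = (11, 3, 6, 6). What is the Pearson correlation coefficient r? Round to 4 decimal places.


r = sum((xi-xbar)(yi-ybar)) / sqrt(sum((xi-xbar)^2) * sum((yi-ybar)^2))
n = 4, xbar = 34/4 = 8.5, ybar = 26/4 = 6.5
Sxy = sum((xi-xbar)(yi-ybar)) = 36
Sxx = sum((xi-xbar)^2) = 101
Syy = sum((yi-ybar)^2) = 33
sqrt(Sxx*Syy) ≈ 57.732140
r = Sxy / sqrt(Sxx*Syy) = 36 / 57.732140 ≈ 0.623569

0.6236


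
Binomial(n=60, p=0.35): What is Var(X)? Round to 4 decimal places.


Var = n*p*(1-p) = 60 * 0.35 * 0.65 = 13.65

13.6500


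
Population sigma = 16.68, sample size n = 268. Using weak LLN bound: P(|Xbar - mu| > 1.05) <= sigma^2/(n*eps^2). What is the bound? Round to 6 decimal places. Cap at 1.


bound = min(1, sigma^2/(n*eps^2))
sigma^2 = 16.68^2 = 278.2224
n*eps^2 = 268 * 1.05^2 = 268 * 1.1025 = 295.47
sigma^2/(n*eps^2) = 278.2224 / 295.47 ≈ 0.94162656

0.941627


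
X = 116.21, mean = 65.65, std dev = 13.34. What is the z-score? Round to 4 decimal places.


z = (X - mu) / sigma
X - mu = 116.21 - 65.65 = 50.56
z = 50.56 / 13.34 = 2528/667 ≈ 3.790105

3.7901


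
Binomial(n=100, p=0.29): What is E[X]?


E[X] = n*p = 100 * 0.29 = 29

29


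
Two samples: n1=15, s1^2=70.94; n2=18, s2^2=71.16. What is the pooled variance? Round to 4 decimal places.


sp^2 = ((n1-1)*s1^2 + (n2-1)*s2^2)/(n1+n2-2)
(n1-1)*s1^2 = 14 * 70.94 = 993.16
(n2-1)*s2^2 = 17 * 71.16 = 1209.72
numerator = 993.16 + 1209.72 = 2202.88
n1+n2-2 = 31
sp^2 = 2202.88 / 31 = 55072/775 ≈ 71.060645

71.0606


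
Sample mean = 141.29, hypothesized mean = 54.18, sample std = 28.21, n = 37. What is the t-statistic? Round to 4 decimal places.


t = (xbar - mu0) / (s/sqrt(n))
xbar - mu0 = 141.29 - 54.18 = 87.11
sqrt(37) ≈ 6.08276253
s/sqrt(n) = 28.21 / 6.08276253 ≈ 4.63769543
t = 87.11 / 4.63769543 ≈ 18.783036

18.7830


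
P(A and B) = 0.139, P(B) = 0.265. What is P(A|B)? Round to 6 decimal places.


P(A|B) = P(A and B) / P(B) = 0.139 / 0.265 = 139/265 ≈ 0.52452830

0.524528


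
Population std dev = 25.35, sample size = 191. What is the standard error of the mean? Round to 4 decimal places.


SE = sigma / sqrt(n)
sqrt(191) ≈ 13.820275
SE = 25.35 / 13.820275 ≈ 1.834262

1.8343


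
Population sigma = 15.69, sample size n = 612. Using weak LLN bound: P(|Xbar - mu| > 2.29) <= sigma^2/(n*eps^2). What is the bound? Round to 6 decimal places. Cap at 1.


bound = min(1, sigma^2/(n*eps^2))
sigma^2 = 15.69^2 = 246.1761
n*eps^2 = 612 * 2.29^2 = 612 * 5.2441 = 3209.3892
sigma^2/(n*eps^2) = 246.1761 / 3209.3892 ≈ 0.07670497

0.076705


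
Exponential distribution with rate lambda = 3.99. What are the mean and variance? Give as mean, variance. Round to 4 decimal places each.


mean = 1/lam, var = 1/lam^2
mean = 1 / 3.99 = 100/399 ≈ 0.250627
lam^2 = 3.99^2 = 15.9201
var = 1 / 15.9201 ≈ 0.062814

0.2506, 0.0628


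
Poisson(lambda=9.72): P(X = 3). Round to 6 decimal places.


P = e^(-lam) * lam^k / k!
e^(-9.72) ≈ 0.00006007000
lam^k = 9.72^3 = 918.330048
k! = 3! = 6
P = 0.00006007000 * 918.330048 / 6 ≈ 0.009194

0.009194


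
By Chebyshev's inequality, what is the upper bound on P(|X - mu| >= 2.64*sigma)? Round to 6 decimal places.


P <= 1/k^2
k^2 = 2.64^2 = 6.9696
1/k^2 = 1 / 6.9696 = 625/4356 ≈ 0.14348026

0.143480


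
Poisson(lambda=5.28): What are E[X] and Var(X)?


E[X] = Var(X) = lambda = 5.28

5.28, 5.28


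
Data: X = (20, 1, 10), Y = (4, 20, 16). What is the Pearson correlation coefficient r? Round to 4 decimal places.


r = sum((xi-xbar)(yi-ybar)) / sqrt(sum((xi-xbar)^2) * sum((yi-ybar)^2))
n = 3, xbar = 31/3 ≈ 10.333333, ybar = 40/3 ≈ 13.333333
Sxy = sum((xi-xbar)(yi-ybar)) = -460/3 ≈ -153.333333
Sxx = sum((xi-xbar)^2) = 542/3 ≈ 180.666667
Syy = sum((yi-ybar)^2) = 416/3 ≈ 138.666667
sqrt(Sxx*Syy) ≈ 158.279640
r = Sxy / sqrt(Sxx*Syy) = -153.333333 / 158.279640 ≈ -0.968750

-0.9687


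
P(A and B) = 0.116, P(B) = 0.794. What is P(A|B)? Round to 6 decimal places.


P(A|B) = P(A and B) / P(B) = 0.116 / 0.794 = 58/397 ≈ 0.14609572

0.146096


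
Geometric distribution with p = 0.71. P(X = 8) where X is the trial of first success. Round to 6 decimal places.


P = (1-p)^(k-1) * p
(1-p)^(k-1) = 0.29^7 ≈ 0.0001724988
P = 0.0001724988 * 0.71 ≈ 0.0001224741

0.000122


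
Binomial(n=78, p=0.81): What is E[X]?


E[X] = n*p = 78 * 0.81 = 63.18

63.18


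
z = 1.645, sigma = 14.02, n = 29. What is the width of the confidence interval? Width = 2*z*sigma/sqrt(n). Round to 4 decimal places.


width = 2*z*sigma/sqrt(n)
2*z*sigma = 2 * 1.645 * 14.02 = 46.1258
sqrt(29) ≈ 5.385165
width = 46.1258 / 5.385165 ≈ 8.565346

8.5653


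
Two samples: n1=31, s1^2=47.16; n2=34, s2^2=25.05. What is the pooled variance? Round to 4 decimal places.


sp^2 = ((n1-1)*s1^2 + (n2-1)*s2^2)/(n1+n2-2)
(n1-1)*s1^2 = 30 * 47.16 = 1414.8
(n2-1)*s2^2 = 33 * 25.05 = 826.65
numerator = 1414.8 + 826.65 = 2241.45
n1+n2-2 = 63
sp^2 = 2241.45 / 63 = 4981/140 ≈ 35.578571

35.5786


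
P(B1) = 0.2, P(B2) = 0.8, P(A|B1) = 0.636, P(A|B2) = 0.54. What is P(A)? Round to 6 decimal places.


P(A) = P(A|B1)*P(B1) + P(A|B2)*P(B2)
P(A|B1)*P(B1) = 0.636 * 0.2 = 0.1272
P(A|B2)*P(B2) = 0.54 * 0.8 = 0.432
P(A) = 0.1272 + 0.432 = 0.5592

0.559200


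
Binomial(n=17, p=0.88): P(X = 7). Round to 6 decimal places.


P = C(n,k) * p^k * (1-p)^(n-k)
C(17,7) = 19448
p^k = 0.88^7 ≈ 0.4086756
(1-p)^(n-k) = 0.12^10 ≈ 0.0000000006191736
P = 19448 * 0.4086756 * 0.0000000006191736 ≈ 0.000005

0.000005


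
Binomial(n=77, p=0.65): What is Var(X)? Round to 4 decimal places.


Var = n*p*(1-p) = 77 * 0.65 * 0.35 = 17.5175

17.5175


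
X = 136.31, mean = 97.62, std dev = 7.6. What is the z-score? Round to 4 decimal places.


z = (X - mu) / sigma
X - mu = 136.31 - 97.62 = 38.69
z = 38.69 / 7.6 = 3869/760 ≈ 5.090789

5.0908


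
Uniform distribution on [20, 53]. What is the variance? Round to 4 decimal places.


Var = (b-a)^2 / 12
(b-a)^2 = (53 - 20)^2 = 1089
Var = 1089/12 = 90.75

90.7500


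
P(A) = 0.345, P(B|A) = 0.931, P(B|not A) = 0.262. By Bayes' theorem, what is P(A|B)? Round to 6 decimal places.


P(A|B) = P(B|A)*P(A) / P(B), P(B) = P(B|A)*P(A) + P(B|not A)*P(not A)
P(B|A)*P(A) = 0.931 * 0.345 = 0.321195
P(B|not A)*P(not A) = 0.262 * 0.655 = 0.17161
P(B) = 0.321195 + 0.17161 = 0.492805
P(A|B) = 0.321195 / 0.492805 ≈ 0.65176896

0.651769


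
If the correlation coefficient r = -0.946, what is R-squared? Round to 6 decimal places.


R^2 = r^2 = (-0.946)^2 = 0.894916

0.894916


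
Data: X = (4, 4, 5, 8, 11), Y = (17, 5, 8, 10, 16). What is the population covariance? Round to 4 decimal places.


Cov = (1/n)*sum((xi-xbar)(yi-ybar))
n = 5, xbar = 32/5 = 6.4, ybar = 56/5 = 11.2
sum((xi-xbar)(yi-ybar)) = 25.6
Cov = 25.6 / 5 = 5.12

5.1200


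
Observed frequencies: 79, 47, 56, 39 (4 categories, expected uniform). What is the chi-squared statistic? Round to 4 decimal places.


chi2 = sum((O-E)^2/E), E = total/4
total = 221, E = 221/4 = 55.25
(79 - 55.25)^2 / 55.25 = 564.0625 / 55.25 = 9025/884 ≈ 10.209276
(47 - 55.25)^2 / 55.25 = 68.0625 / 55.25 = 1089/884 ≈ 1.231900
(56 - 55.25)^2 / 55.25 = 0.5625 / 55.25 = 9/884 ≈ 0.010181
(39 - 55.25)^2 / 55.25 = 264.0625 / 55.25 = 325/68 ≈ 4.779412
chi2 = 211/13 ≈ 16.230769

16.2308


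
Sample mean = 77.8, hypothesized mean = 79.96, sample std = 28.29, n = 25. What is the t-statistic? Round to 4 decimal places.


t = (xbar - mu0) / (s/sqrt(n))
xbar - mu0 = 77.8 - 79.96 = -2.16
sqrt(25) = 5
s/sqrt(n) = 28.29 / 5 = 5.658
t = -2.16 / 5.658 = -360/943 ≈ -0.381760

-0.3818


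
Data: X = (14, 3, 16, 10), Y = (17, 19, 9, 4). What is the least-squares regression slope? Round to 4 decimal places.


b = sum((xi-xbar)(yi-ybar)) / sum((xi-xbar)^2)
n = 4, xbar = 43/4 = 10.75, ybar = 49/4 = 12.25
Sxy = sum((xi-xbar)(yi-ybar)) = -47.75
Sxx = sum((xi-xbar)^2) = 98.75
b = Sxy / Sxx = -191/395 ≈ -0.483544

-0.4835


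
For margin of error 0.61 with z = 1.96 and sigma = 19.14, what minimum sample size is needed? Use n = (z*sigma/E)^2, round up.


z*sigma/E = 1.96 * 19.14 / 0.61 = 93786/1525 ≈ 61.499016
(z*sigma/E)^2 ≈ 3782.129017
round up: n = 3783

3783


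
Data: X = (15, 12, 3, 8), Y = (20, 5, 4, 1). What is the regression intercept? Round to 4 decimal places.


a = ybar - b*xbar, where b = sum((xi-xbar)(yi-ybar)) / sum((xi-xbar)^2)
n = 4, xbar = 38/4 = 9.5, ybar = 30/4 = 7.5
Sxy = sum((xi-xbar)(yi-ybar)) = 95
Sxx = sum((xi-xbar)^2) = 81
b = Sxy / Sxx = 95/81 ≈ 1.172840
a = 7.5 - 1.172840 * 9.5 = -295/81 ≈ -3.641975

-3.6420


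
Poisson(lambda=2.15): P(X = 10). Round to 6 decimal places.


P = e^(-lam) * lam^k / k!
e^(-2.15) ≈ 0.1164842
lam^k = 2.15^10 ≈ 2110.496320
k! = 10! = 3628800
P = 0.1164842 * 2110.496320 / 3628800 ≈ 0.000068

0.000068


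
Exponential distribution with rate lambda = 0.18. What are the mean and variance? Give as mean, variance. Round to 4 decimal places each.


mean = 1/lam, var = 1/lam^2
mean = 1 / 0.18 = 50/9 ≈ 5.555556
lam^2 = 0.18^2 = 0.0324
var = 1 / 0.0324 = 2500/81 ≈ 30.864198

5.5556, 30.8642


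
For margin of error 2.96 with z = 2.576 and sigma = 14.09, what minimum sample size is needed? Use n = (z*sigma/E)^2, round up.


z*sigma/E = 2.576 * 14.09 / 2.96 ≈ 12.262108
(z*sigma/E)^2 ≈ 150.359295
round up: n = 151

151


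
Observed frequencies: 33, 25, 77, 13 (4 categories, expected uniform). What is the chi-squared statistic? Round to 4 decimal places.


chi2 = sum((O-E)^2/E), E = total/4
total = 148, E = 148/4 = 37
(33 - 37)^2 / 37 = 16 / 37 = 16/37 ≈ 0.432432
(25 - 37)^2 / 37 = 144 / 37 = 144/37 ≈ 3.891892
(77 - 37)^2 / 37 = 1600 / 37 = 1600/37 ≈ 43.243243
(13 - 37)^2 / 37 = 576 / 37 = 576/37 ≈ 15.567568
chi2 = 2336/37 ≈ 63.135135

63.1351


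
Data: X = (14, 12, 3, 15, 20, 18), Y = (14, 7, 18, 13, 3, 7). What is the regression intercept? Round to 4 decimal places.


a = ybar - b*xbar, where b = sum((xi-xbar)(yi-ybar)) / sum((xi-xbar)^2)
n = 6, xbar = 82/6 = 41/3 ≈ 13.666667, ybar = 62/6 = 31/3 ≈ 10.333333
Sxy = sum((xi-xbar)(yi-ybar)) = -397/3 ≈ -132.333333
Sxx = sum((xi-xbar)^2) = 532/3 ≈ 177.333333
b = Sxy / Sxx = -397/532 ≈ -0.746241
a = 10.333333 - (-0.746241) * 13.666667 = 10923/532 ≈ 20.531955

20.5320


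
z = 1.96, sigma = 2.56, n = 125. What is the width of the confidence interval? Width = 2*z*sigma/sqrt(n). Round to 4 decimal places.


width = 2*z*sigma/sqrt(n)
2*z*sigma = 2 * 1.96 * 2.56 = 10.0352
sqrt(125) ≈ 11.180340
width = 10.0352 / 11.180340 ≈ 0.897576

0.8976


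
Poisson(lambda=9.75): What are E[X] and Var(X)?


E[X] = Var(X) = lambda = 9.75

9.75, 9.75


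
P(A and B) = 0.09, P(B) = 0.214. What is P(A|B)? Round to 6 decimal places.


P(A|B) = P(A and B) / P(B) = 0.09 / 0.214 = 45/107 ≈ 0.42056075

0.420561


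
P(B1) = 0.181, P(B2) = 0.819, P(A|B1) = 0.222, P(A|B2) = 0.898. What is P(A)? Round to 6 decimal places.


P(A) = P(A|B1)*P(B1) + P(A|B2)*P(B2)
P(A|B1)*P(B1) = 0.222 * 0.181 = 0.040182
P(A|B2)*P(B2) = 0.898 * 0.819 = 0.735462
P(A) = 0.040182 + 0.735462 = 0.775644

0.775644


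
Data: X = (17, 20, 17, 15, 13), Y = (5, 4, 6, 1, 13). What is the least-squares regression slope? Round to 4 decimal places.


b = sum((xi-xbar)(yi-ybar)) / sum((xi-xbar)^2)
n = 5, xbar = 82/5 = 16.4, ybar = 29/5 = 5.8
Sxy = sum((xi-xbar)(yi-ybar)) = -24.6
Sxx = sum((xi-xbar)^2) = 27.2
b = Sxy / Sxx = -123/136 ≈ -0.904412

-0.9044


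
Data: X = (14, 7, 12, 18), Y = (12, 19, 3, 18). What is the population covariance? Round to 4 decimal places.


Cov = (1/n)*sum((xi-xbar)(yi-ybar))
n = 4, xbar = 51/4 = 12.75, ybar = 52/4 = 13
sum((xi-xbar)(yi-ybar)) = -2
Cov = -2 / 4 = -0.5

-0.5000


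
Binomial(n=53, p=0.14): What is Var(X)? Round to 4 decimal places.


Var = n*p*(1-p) = 53 * 0.14 * 0.86 = 6.3812

6.3812


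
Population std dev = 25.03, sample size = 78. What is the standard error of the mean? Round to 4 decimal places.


SE = sigma / sqrt(n)
sqrt(78) ≈ 8.831761
SE = 25.03 / 8.831761 ≈ 2.834089

2.8341


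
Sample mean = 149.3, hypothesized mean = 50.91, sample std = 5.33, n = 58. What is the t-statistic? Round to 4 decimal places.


t = (xbar - mu0) / (s/sqrt(n))
xbar - mu0 = 149.3 - 50.91 = 98.39
sqrt(58) ≈ 7.61577311
s/sqrt(n) = 5.33 / 7.61577311 ≈ 0.69986329
t = 98.39 / 0.69986329 ≈ 140.584600

140.5846


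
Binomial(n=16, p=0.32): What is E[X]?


E[X] = n*p = 16 * 0.32 = 5.12

5.12


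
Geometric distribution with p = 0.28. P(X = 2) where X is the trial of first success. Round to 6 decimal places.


P = (1-p)^(k-1) * p
(1-p)^(k-1) = 0.72^1 = 0.72
P = 0.72 * 0.28 = 0.2016

0.201600


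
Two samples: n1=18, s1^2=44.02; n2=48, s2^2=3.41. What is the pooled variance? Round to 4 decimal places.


sp^2 = ((n1-1)*s1^2 + (n2-1)*s2^2)/(n1+n2-2)
(n1-1)*s1^2 = 17 * 44.02 = 748.34
(n2-1)*s2^2 = 47 * 3.41 = 160.27
numerator = 748.34 + 160.27 = 908.61
n1+n2-2 = 64
sp^2 = 908.61 / 64 = 90861/6400 ≈ 14.197031

14.1970


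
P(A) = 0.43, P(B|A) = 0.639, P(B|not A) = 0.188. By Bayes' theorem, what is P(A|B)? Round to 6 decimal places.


P(A|B) = P(B|A)*P(A) / P(B), P(B) = P(B|A)*P(A) + P(B|not A)*P(not A)
P(B|A)*P(A) = 0.639 * 0.43 = 0.27477
P(B|not A)*P(not A) = 0.188 * 0.57 = 0.10716
P(B) = 0.27477 + 0.10716 = 0.38193
P(A|B) = 0.27477 / 0.38193 ≈ 0.71942503

0.719425


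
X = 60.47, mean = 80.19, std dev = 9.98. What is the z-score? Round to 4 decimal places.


z = (X - mu) / sigma
X - mu = 60.47 - 80.19 = -19.72
z = -19.72 / 9.98 = -986/499 ≈ -1.975952

-1.9760


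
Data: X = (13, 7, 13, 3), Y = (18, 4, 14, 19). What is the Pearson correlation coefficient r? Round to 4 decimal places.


r = sum((xi-xbar)(yi-ybar)) / sqrt(sum((xi-xbar)^2) * sum((yi-ybar)^2))
n = 4, xbar = 36/4 = 9, ybar = 55/4 = 13.75
Sxy = sum((xi-xbar)(yi-ybar)) = 6
Sxx = sum((xi-xbar)^2) = 72
Syy = sum((yi-ybar)^2) = 140.75
sqrt(Sxx*Syy) ≈ 100.667770
r = Sxy / sqrt(Sxx*Syy) = 6 / 100.667770 ≈ 0.059602

0.0596


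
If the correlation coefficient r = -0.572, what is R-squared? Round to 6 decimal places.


R^2 = r^2 = (-0.572)^2 = 0.327184

0.327184


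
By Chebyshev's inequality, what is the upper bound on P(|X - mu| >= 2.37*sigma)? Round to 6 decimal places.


P <= 1/k^2
k^2 = 2.37^2 = 5.6169
1/k^2 = 1 / 5.6169 ≈ 0.17803415

0.178034


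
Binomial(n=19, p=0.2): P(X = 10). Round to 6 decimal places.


P = C(n,k) * p^k * (1-p)^(n-k)
C(19,10) = 92378
p^k = 0.2^10 = 0.0000001024
(1-p)^(n-k) = 0.8^9 ≈ 0.1342177
P = 92378 * 0.0000001024 * 0.1342177 ≈ 0.001270

0.001270


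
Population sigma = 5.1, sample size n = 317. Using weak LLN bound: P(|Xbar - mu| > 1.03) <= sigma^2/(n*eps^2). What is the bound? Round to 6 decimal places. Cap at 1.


bound = min(1, sigma^2/(n*eps^2))
sigma^2 = 5.1^2 = 26.01
n*eps^2 = 317 * 1.03^2 = 317 * 1.0609 = 336.3053
sigma^2/(n*eps^2) = 26.01 / 336.3053 ≈ 0.07734044

0.077340


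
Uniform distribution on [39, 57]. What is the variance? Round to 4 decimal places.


Var = (b-a)^2 / 12
(b-a)^2 = (57 - 39)^2 = 324
Var = 324/12 = 27

27.0000


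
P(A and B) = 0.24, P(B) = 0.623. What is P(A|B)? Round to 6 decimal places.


P(A|B) = P(A and B) / P(B) = 0.24 / 0.623 = 240/623 ≈ 0.38523274

0.385233


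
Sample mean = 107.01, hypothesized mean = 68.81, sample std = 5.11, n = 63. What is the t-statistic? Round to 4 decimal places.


t = (xbar - mu0) / (s/sqrt(n))
xbar - mu0 = 107.01 - 68.81 = 38.2
sqrt(63) ≈ 7.93725393
s/sqrt(n) = 5.11 / 7.93725393 ≈ 0.64379949
t = 38.2 / 0.64379949 ≈ 59.335245

59.3352


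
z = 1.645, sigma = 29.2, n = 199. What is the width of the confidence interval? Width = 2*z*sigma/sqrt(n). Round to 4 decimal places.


width = 2*z*sigma/sqrt(n)
2*z*sigma = 2 * 1.645 * 29.2 = 96.068
sqrt(199) ≈ 14.106736
width = 96.068 / 14.106736 ≈ 6.810080

6.8101


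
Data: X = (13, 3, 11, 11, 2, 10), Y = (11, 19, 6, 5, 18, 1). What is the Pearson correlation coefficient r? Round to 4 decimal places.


r = sum((xi-xbar)(yi-ybar)) / sqrt(sum((xi-xbar)^2) * sum((yi-ybar)^2))
n = 6, xbar = 50/6 = 25/3 ≈ 8.333333, ybar = 60/6 = 10
Sxy = sum((xi-xbar)(yi-ybar)) = -133
Sxx = sum((xi-xbar)^2) = 322/3 ≈ 107.333333
Syy = sum((yi-ybar)^2) = 268
sqrt(Sxx*Syy) ≈ 169.603459
r = Sxy / sqrt(Sxx*Syy) = -133 / 169.603459 ≈ -0.784182

-0.7842


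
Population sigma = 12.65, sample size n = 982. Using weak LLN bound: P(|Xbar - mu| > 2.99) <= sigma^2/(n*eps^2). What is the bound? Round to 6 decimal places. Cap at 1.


bound = min(1, sigma^2/(n*eps^2))
sigma^2 = 12.65^2 = 160.0225
n*eps^2 = 982 * 2.99^2 = 982 * 8.9401 = 8779.1782
sigma^2/(n*eps^2) = 160.0225 / 8779.1782 ≈ 0.01822750

0.018228


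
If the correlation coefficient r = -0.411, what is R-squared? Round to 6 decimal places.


R^2 = r^2 = (-0.411)^2 = 0.168921

0.168921


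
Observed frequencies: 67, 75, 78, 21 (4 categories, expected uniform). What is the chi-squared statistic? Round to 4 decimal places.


chi2 = sum((O-E)^2/E), E = total/4
total = 241, E = 241/4 = 60.25
(67 - 60.25)^2 / 60.25 = 45.5625 / 60.25 = 729/964 ≈ 0.756224
(75 - 60.25)^2 / 60.25 = 217.5625 / 60.25 = 3481/964 ≈ 3.610996
(78 - 60.25)^2 / 60.25 = 315.0625 / 60.25 = 5041/964 ≈ 5.229253
(21 - 60.25)^2 / 60.25 = 1540.5625 / 60.25 = 24649/964 ≈ 25.569502
chi2 = 8475/241 ≈ 35.165975

35.1660


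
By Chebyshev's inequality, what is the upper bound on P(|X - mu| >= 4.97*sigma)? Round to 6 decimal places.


P <= 1/k^2
k^2 = 4.97^2 = 24.7009
1/k^2 = 1 / 24.7009 ≈ 0.04048435

0.040484


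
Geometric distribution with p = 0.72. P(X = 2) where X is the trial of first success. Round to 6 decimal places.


P = (1-p)^(k-1) * p
(1-p)^(k-1) = 0.28^1 = 0.28
P = 0.28 * 0.72 = 0.2016

0.201600


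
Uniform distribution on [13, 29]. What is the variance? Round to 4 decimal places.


Var = (b-a)^2 / 12
(b-a)^2 = (29 - 13)^2 = 256
Var = 256/12 ≈ 21.333333

21.3333


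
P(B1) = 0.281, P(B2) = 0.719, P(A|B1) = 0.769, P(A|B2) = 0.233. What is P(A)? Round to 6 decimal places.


P(A) = P(A|B1)*P(B1) + P(A|B2)*P(B2)
P(A|B1)*P(B1) = 0.769 * 0.281 = 0.216089
P(A|B2)*P(B2) = 0.233 * 0.719 = 0.167527
P(A) = 0.216089 + 0.167527 = 0.383616

0.383616


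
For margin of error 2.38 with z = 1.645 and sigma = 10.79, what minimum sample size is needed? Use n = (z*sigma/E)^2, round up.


z*sigma/E = 1.645 * 10.79 / 2.38 = 50713/6800 ≈ 7.457794
(z*sigma/E)^2 ≈ 55.618693
round up: n = 56

56


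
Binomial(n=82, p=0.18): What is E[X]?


E[X] = n*p = 82 * 0.18 = 14.76

14.76


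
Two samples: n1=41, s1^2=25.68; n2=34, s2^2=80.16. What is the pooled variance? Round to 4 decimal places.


sp^2 = ((n1-1)*s1^2 + (n2-1)*s2^2)/(n1+n2-2)
(n1-1)*s1^2 = 40 * 25.68 = 1027.2
(n2-1)*s2^2 = 33 * 80.16 = 2645.28
numerator = 1027.2 + 2645.28 = 3672.48
n1+n2-2 = 73
sp^2 = 3672.48 / 73 = 91812/1825 ≈ 50.307945

50.3079


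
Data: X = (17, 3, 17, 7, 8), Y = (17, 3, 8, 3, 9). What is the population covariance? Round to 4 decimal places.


Cov = (1/n)*sum((xi-xbar)(yi-ybar))
n = 5, xbar = 52/5 = 10.4, ybar = 40/5 = 8
sum((xi-xbar)(yi-ybar)) = 111
Cov = 111 / 5 = 22.2

22.2000


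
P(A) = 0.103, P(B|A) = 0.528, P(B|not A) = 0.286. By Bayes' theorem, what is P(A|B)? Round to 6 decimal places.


P(A|B) = P(B|A)*P(A) / P(B), P(B) = P(B|A)*P(A) + P(B|not A)*P(not A)
P(B|A)*P(A) = 0.528 * 0.103 = 0.054384
P(B|not A)*P(not A) = 0.286 * 0.897 = 0.256542
P(B) = 0.054384 + 0.256542 = 0.310926
P(A|B) = 0.054384 / 0.310926 = 824/4711 ≈ 0.17490979

0.174910


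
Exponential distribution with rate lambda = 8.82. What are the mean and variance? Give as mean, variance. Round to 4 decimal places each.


mean = 1/lam, var = 1/lam^2
mean = 1 / 8.82 = 50/441 ≈ 0.113379
lam^2 = 8.82^2 = 77.7924
var = 1 / 77.7924 ≈ 0.012855

0.1134, 0.0129


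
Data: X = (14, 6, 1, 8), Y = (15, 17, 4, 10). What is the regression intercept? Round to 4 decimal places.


a = ybar - b*xbar, where b = sum((xi-xbar)(yi-ybar)) / sum((xi-xbar)^2)
n = 4, xbar = 29/4 = 7.25, ybar = 46/4 = 11.5
Sxy = sum((xi-xbar)(yi-ybar)) = 62.5
Sxx = sum((xi-xbar)^2) = 86.75
b = Sxy / Sxx = 250/347 ≈ 0.720461
a = 11.5 - 0.720461 * 7.25 = 2178/347 ≈ 6.276657

6.2767


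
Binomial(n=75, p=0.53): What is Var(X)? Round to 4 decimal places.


Var = n*p*(1-p) = 75 * 0.53 * 0.47 = 18.6825

18.6825


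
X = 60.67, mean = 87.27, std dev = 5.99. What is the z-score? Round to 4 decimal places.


z = (X - mu) / sigma
X - mu = 60.67 - 87.27 = -26.6
z = -26.6 / 5.99 = -2660/599 ≈ -4.440735

-4.4407


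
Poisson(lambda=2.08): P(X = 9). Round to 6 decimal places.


P = e^(-lam) * lam^k / k!
e^(-2.08) ≈ 0.1249302
lam^k = 2.08^9 ≈ 728.735648
k! = 9! = 362880
P = 0.1249302 * 728.735648 / 362880 ≈ 0.000251

0.000251


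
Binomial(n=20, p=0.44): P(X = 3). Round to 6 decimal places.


P = C(n,k) * p^k * (1-p)^(n-k)
C(20,3) = 1140
p^k = 0.44^3 = 0.085184
(1-p)^(n-k) = 0.56^17 ≈ 0.00005238373
P = 1140 * 0.085184 * 0.00005238373 ≈ 0.005087

0.005087


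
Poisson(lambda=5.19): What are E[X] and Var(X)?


E[X] = Var(X) = lambda = 5.19

5.19, 5.19


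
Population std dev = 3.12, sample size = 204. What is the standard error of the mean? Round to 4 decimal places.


SE = sigma / sqrt(n)
sqrt(204) ≈ 14.282857
SE = 3.12 / 14.282857 ≈ 0.218444

0.2184


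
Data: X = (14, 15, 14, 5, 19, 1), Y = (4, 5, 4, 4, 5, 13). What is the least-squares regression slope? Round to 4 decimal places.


b = sum((xi-xbar)(yi-ybar)) / sum((xi-xbar)^2)
n = 6, xbar = 68/6 = 34/3 ≈ 11.333333, ybar = 35/6 ≈ 5.833333
Sxy = sum((xi-xbar)(yi-ybar)) = -245/3 ≈ -81.666667
Sxx = sum((xi-xbar)^2) = 700/3 ≈ 233.333333
b = Sxy / Sxx = -0.35

-0.3500


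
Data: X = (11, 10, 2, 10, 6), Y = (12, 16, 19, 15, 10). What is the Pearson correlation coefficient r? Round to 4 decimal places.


r = sum((xi-xbar)(yi-ybar)) / sqrt(sum((xi-xbar)^2) * sum((yi-ybar)^2))
n = 5, xbar = 39/5 = 7.8, ybar = 72/5 = 14.4
Sxy = sum((xi-xbar)(yi-ybar)) = -21.6
Sxx = sum((xi-xbar)^2) = 56.8
Syy = sum((yi-ybar)^2) = 49.2
sqrt(Sxx*Syy) ≈ 52.863598
r = Sxy / sqrt(Sxx*Syy) = -21.6 / 52.863598 ≈ -0.408599

-0.4086


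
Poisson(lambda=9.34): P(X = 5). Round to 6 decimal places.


P = e^(-lam) * lam^k / k!
e^(-9.34) ≈ 0.00008783944
lam^k = 9.34^5 ≈ 71077.866135
k! = 5! = 120
P = 0.00008783944 * 71077.866135 / 120 ≈ 0.052029

0.052029
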